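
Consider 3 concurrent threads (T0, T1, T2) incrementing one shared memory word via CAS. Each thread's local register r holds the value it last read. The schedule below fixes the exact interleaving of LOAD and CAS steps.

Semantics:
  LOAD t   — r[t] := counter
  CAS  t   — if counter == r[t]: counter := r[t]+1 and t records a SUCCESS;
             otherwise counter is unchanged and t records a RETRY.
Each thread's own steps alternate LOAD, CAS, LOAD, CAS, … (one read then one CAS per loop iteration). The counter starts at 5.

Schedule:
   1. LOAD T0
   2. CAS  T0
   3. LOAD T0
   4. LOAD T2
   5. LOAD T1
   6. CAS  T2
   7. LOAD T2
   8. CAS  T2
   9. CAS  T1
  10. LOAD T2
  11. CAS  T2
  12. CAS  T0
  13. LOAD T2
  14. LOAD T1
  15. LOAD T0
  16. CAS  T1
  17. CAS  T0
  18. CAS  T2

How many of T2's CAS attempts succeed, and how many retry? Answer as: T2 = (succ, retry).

step 1: T0 LOAD ⇒ load; ctr=5 reg=5
step 2: T0 CAS ⇒ ok; ctr=6 reg=5
step 3: T0 LOAD ⇒ load; ctr=6 reg=6
step 4: T2 LOAD ⇒ load; ctr=6 reg=6
step 5: T1 LOAD ⇒ load; ctr=6 reg=6
step 6: T2 CAS ⇒ ok; ctr=7 reg=6
step 7: T2 LOAD ⇒ load; ctr=7 reg=7
step 8: T2 CAS ⇒ ok; ctr=8 reg=7
step 9: T1 CAS ⇒ retry; ctr=8 reg=6
step 10: T2 LOAD ⇒ load; ctr=8 reg=8
step 11: T2 CAS ⇒ ok; ctr=9 reg=8
step 12: T0 CAS ⇒ retry; ctr=9 reg=6
step 13: T2 LOAD ⇒ load; ctr=9 reg=9
step 14: T1 LOAD ⇒ load; ctr=9 reg=9
step 15: T0 LOAD ⇒ load; ctr=9 reg=9
step 16: T1 CAS ⇒ ok; ctr=10 reg=9
step 17: T0 CAS ⇒ retry; ctr=10 reg=9
step 18: T2 CAS ⇒ retry; ctr=10 reg=9

T2 = (3, 1)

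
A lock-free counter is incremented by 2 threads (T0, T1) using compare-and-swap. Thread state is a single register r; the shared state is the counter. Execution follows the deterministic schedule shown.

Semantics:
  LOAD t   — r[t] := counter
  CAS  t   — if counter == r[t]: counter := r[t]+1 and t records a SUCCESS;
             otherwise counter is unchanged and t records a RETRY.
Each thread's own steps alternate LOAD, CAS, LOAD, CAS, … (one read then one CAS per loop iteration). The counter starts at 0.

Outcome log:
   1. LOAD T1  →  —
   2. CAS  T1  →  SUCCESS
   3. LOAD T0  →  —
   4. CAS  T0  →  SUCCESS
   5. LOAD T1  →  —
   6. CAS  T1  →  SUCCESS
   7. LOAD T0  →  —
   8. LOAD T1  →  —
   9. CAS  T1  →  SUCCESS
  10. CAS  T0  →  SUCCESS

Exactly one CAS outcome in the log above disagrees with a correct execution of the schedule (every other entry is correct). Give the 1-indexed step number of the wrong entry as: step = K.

step = 10

Reference trace:
#1 T1 reads 0
#2 T1 CAS(0→1) writes; counter now 1
#3 T0 reads 1
#4 T0 CAS(1→2) writes; counter now 2
#5 T1 reads 2
#6 T1 CAS(2→3) writes; counter now 3
#7 T0 reads 3
#8 T1 reads 3
#9 T1 CAS(3→4) writes; counter now 4
#10 T0 CAS(3→4) fails; counter now 4
Flip is step 10.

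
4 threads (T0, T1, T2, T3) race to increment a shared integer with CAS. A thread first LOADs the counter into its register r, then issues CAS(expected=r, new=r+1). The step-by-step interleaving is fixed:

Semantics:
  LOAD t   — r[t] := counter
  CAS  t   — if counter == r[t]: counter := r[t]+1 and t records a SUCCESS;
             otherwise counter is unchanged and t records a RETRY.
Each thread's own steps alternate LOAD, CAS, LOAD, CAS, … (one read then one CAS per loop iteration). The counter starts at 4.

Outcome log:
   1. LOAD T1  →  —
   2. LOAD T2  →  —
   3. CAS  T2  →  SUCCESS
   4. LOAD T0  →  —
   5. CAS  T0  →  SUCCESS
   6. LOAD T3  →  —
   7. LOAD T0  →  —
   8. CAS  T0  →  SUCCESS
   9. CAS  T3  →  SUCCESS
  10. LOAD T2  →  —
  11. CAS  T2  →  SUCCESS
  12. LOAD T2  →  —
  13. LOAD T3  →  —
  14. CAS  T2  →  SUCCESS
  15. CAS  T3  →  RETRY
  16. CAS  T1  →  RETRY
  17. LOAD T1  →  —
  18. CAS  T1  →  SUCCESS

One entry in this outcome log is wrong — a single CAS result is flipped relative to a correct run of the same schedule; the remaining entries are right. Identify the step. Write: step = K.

step = 9

Reference trace:
1. LOAD T1 → mem=4 r[T1]=4 [LOAD]
2. LOAD T2 → mem=4 r[T2]=4 [LOAD]
3. CAS T2 → mem=5 r[T2]=4 [OK]
4. LOAD T0 → mem=5 r[T0]=5 [LOAD]
5. CAS T0 → mem=6 r[T0]=5 [OK]
6. LOAD T3 → mem=6 r[T3]=6 [LOAD]
7. LOAD T0 → mem=6 r[T0]=6 [LOAD]
8. CAS T0 → mem=7 r[T0]=6 [OK]
9. CAS T3 → mem=7 r[T3]=6 [RETRY]
10. LOAD T2 → mem=7 r[T2]=7 [LOAD]
11. CAS T2 → mem=8 r[T2]=7 [OK]
12. LOAD T2 → mem=8 r[T2]=8 [LOAD]
13. LOAD T3 → mem=8 r[T3]=8 [LOAD]
14. CAS T2 → mem=9 r[T2]=8 [OK]
15. CAS T3 → mem=9 r[T3]=8 [RETRY]
16. CAS T1 → mem=9 r[T1]=4 [RETRY]
17. LOAD T1 → mem=9 r[T1]=9 [LOAD]
18. CAS T1 → mem=10 r[T1]=9 [OK]
Log disagrees first at step 9.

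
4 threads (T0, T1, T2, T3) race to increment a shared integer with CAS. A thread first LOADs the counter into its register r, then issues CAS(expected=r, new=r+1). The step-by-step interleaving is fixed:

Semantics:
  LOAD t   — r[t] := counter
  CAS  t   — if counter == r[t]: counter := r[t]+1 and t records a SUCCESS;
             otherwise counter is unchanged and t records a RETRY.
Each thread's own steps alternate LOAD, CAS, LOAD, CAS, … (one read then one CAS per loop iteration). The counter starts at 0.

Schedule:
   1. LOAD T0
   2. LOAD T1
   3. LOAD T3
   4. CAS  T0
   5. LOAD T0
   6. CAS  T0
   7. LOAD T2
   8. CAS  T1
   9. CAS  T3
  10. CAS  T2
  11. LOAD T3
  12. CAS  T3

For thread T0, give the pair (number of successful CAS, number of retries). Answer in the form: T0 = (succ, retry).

[1] T0.load  rd  (counter 0, T0.r 0)
[2] T1.load  rd  (counter 0, T1.r 0)
[3] T3.load  rd  (counter 0, T3.r 0)
[4] T0.cas  hit  (counter 1, T0.r 0)
[5] T0.load  rd  (counter 1, T0.r 1)
[6] T0.cas  hit  (counter 2, T0.r 1)
[7] T2.load  rd  (counter 2, T2.r 2)
[8] T1.cas  miss  (counter 2, T1.r 0)
[9] T3.cas  miss  (counter 2, T3.r 0)
[10] T2.cas  hit  (counter 3, T2.r 2)
[11] T3.load  rd  (counter 3, T3.r 3)
[12] T3.cas  hit  (counter 4, T3.r 3)

T0 = (2, 0)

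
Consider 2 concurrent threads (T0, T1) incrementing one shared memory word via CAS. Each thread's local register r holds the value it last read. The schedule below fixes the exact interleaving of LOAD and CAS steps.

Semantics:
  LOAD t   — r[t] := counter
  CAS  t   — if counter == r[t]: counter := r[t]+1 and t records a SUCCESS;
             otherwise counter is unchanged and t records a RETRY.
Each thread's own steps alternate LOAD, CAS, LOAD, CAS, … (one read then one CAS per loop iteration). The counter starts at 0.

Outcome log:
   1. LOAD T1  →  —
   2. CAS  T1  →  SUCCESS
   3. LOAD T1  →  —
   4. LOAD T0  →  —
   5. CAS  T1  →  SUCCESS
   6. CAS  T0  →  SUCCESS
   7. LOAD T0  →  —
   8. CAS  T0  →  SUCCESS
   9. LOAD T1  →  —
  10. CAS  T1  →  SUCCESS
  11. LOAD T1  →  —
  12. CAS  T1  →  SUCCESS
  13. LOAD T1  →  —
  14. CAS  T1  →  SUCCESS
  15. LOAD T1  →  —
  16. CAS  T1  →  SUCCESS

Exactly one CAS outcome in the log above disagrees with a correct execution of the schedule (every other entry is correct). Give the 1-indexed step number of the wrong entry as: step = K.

step = 6

Re-executing:
[1] T1.load  rd  (counter 0, T1.r 0)
[2] T1.cas  hit  (counter 1, T1.r 0)
[3] T1.load  rd  (counter 1, T1.r 1)
[4] T0.load  rd  (counter 1, T0.r 1)
[5] T1.cas  hit  (counter 2, T1.r 1)
[6] T0.cas  miss  (counter 2, T0.r 1)
[7] T0.load  rd  (counter 2, T0.r 2)
[8] T0.cas  hit  (counter 3, T0.r 2)
[9] T1.load  rd  (counter 3, T1.r 3)
[10] T1.cas  hit  (counter 4, T1.r 3)
[11] T1.load  rd  (counter 4, T1.r 4)
[12] T1.cas  hit  (counter 5, T1.r 4)
[13] T1.load  rd  (counter 5, T1.r 5)
[14] T1.cas  hit  (counter 6, T1.r 5)
[15] T1.load  rd  (counter 6, T1.r 6)
[16] T1.cas  hit  (counter 7, T1.r 6)
Flip is step 6.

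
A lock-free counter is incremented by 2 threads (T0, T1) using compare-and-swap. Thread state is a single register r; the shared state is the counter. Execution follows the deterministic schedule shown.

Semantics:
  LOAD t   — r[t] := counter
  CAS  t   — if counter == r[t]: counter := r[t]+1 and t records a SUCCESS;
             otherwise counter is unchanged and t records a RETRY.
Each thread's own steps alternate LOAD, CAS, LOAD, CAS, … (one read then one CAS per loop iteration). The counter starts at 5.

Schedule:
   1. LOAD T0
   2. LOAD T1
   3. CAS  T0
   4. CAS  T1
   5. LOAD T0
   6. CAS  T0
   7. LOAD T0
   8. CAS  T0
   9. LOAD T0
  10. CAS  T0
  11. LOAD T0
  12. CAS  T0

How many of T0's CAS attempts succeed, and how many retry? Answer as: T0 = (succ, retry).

   1) LOAD T0:  M=5  r_T0=5
   2) LOAD T1:  M=5  r_T1=5
   3) CAS  T0:  M=6  r_T0=5 ✓
   4) CAS  T1:  M=6  r_T1=5 ✗
   5) LOAD T0:  M=6  r_T0=6
   6) CAS  T0:  M=7  r_T0=6 ✓
   7) LOAD T0:  M=7  r_T0=7
   8) CAS  T0:  M=8  r_T0=7 ✓
   9) LOAD T0:  M=8  r_T0=8
  10) CAS  T0:  M=9  r_T0=8 ✓
  11) LOAD T0:  M=9  r_T0=9
  12) CAS  T0:  M=10  r_T0=9 ✓

T0 = (5, 0)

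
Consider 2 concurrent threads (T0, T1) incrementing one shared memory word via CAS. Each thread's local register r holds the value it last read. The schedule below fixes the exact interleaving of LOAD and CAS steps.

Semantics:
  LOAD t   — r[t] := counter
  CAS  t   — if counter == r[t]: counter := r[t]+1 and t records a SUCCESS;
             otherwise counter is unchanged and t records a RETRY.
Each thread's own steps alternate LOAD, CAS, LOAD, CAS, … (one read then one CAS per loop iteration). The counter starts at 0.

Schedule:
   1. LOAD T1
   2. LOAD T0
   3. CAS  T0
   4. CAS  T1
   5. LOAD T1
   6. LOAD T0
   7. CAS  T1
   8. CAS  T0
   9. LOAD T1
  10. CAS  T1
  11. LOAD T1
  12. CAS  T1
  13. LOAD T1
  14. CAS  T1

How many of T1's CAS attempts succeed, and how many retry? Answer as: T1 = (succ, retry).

T1 = (4, 1)

   1) LOAD T1:  M=0  r_T1=0
   2) LOAD T0:  M=0  r_T0=0
   3) CAS  T0:  M=1  r_T0=0 ✓
   4) CAS  T1:  M=1  r_T1=0 ✗
   5) LOAD T1:  M=1  r_T1=1
   6) LOAD T0:  M=1  r_T0=1
   7) CAS  T1:  M=2  r_T1=1 ✓
   8) CAS  T0:  M=2  r_T0=1 ✗
   9) LOAD T1:  M=2  r_T1=2
  10) CAS  T1:  M=3  r_T1=2 ✓
  11) LOAD T1:  M=3  r_T1=3
  12) CAS  T1:  M=4  r_T1=3 ✓
  13) LOAD T1:  M=4  r_T1=4
  14) CAS  T1:  M=5  r_T1=4 ✓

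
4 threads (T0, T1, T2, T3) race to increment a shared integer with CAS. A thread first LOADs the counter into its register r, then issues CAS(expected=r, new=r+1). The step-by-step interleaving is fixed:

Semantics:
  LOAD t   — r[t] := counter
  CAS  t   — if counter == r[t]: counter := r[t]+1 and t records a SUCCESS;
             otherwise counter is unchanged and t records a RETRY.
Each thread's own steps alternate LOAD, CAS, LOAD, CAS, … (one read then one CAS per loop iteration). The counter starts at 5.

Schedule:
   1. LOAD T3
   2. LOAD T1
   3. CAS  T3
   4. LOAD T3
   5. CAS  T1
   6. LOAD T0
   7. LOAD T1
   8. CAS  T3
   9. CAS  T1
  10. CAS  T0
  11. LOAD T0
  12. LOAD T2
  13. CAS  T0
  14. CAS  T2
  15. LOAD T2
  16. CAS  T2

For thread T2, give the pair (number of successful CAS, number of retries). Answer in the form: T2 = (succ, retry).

#1 T3 reads 5
#2 T1 reads 5
#3 T3 CAS(5→6) writes; counter now 6
#4 T3 reads 6
#5 T1 CAS(5→6) fails; counter now 6
#6 T0 reads 6
#7 T1 reads 6
#8 T3 CAS(6→7) writes; counter now 7
#9 T1 CAS(6→7) fails; counter now 7
#10 T0 CAS(6→7) fails; counter now 7
#11 T0 reads 7
#12 T2 reads 7
#13 T0 CAS(7→8) writes; counter now 8
#14 T2 CAS(7→8) fails; counter now 8
#15 T2 reads 8
#16 T2 CAS(8→9) writes; counter now 9

T2 = (1, 1)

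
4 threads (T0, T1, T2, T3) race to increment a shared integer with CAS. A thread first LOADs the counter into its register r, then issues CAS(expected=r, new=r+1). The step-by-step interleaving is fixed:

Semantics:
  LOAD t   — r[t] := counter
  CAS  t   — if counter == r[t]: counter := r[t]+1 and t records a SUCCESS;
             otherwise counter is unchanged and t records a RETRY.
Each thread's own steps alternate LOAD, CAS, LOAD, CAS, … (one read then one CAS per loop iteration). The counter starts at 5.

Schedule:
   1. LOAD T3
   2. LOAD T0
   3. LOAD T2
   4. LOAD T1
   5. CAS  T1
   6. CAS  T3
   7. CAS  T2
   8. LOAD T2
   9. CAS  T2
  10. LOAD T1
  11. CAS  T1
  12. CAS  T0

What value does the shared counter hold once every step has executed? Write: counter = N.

step 1: T3 LOAD ⇒ load; ctr=5 reg=5
step 2: T0 LOAD ⇒ load; ctr=5 reg=5
step 3: T2 LOAD ⇒ load; ctr=5 reg=5
step 4: T1 LOAD ⇒ load; ctr=5 reg=5
step 5: T1 CAS ⇒ ok; ctr=6 reg=5
step 6: T3 CAS ⇒ retry; ctr=6 reg=5
step 7: T2 CAS ⇒ retry; ctr=6 reg=5
step 8: T2 LOAD ⇒ load; ctr=6 reg=6
step 9: T2 CAS ⇒ ok; ctr=7 reg=6
step 10: T1 LOAD ⇒ load; ctr=7 reg=7
step 11: T1 CAS ⇒ ok; ctr=8 reg=7
step 12: T0 CAS ⇒ retry; ctr=8 reg=5

counter = 8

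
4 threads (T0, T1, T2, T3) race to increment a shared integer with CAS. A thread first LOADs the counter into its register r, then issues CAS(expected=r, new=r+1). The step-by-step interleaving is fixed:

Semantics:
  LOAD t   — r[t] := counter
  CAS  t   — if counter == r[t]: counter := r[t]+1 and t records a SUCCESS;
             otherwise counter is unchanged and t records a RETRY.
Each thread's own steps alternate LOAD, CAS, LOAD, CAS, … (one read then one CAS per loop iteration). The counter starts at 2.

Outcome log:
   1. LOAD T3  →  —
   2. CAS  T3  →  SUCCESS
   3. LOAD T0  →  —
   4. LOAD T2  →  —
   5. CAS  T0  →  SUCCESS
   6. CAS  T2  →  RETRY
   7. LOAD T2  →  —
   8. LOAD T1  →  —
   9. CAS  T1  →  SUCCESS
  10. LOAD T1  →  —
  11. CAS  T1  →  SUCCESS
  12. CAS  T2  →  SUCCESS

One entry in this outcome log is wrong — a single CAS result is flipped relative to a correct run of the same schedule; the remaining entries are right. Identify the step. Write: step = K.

Re-executing:
   1) LOAD T3:  M=2  r_T3=2
   2) CAS  T3:  M=3  r_T3=2 ✓
   3) LOAD T0:  M=3  r_T0=3
   4) LOAD T2:  M=3  r_T2=3
   5) CAS  T0:  M=4  r_T0=3 ✓
   6) CAS  T2:  M=4  r_T2=3 ✗
   7) LOAD T2:  M=4  r_T2=4
   8) LOAD T1:  M=4  r_T1=4
   9) CAS  T1:  M=5  r_T1=4 ✓
  10) LOAD T1:  M=5  r_T1=5
  11) CAS  T1:  M=6  r_T1=5 ✓
  12) CAS  T2:  M=6  r_T2=4 ✗
Flip is step 12.

step = 12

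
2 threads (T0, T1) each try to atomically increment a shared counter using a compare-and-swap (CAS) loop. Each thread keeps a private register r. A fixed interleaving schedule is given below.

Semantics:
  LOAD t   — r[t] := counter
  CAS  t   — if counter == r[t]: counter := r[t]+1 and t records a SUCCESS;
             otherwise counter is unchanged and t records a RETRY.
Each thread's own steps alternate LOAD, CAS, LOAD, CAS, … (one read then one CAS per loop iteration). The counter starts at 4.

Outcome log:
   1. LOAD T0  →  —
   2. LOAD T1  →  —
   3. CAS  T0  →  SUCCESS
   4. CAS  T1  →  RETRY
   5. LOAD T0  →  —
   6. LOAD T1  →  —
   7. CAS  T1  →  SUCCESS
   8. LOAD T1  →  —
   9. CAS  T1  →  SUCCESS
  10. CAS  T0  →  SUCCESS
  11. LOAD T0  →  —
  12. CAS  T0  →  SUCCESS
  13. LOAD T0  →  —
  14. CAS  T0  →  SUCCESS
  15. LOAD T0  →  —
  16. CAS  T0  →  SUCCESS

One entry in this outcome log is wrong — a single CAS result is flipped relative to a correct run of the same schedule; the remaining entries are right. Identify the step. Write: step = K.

step = 10

Re-executing:
#1 T0 reads 4
#2 T1 reads 4
#3 T0 CAS(4→5) writes; counter now 5
#4 T1 CAS(4→5) fails; counter now 5
#5 T0 reads 5
#6 T1 reads 5
#7 T1 CAS(5→6) writes; counter now 6
#8 T1 reads 6
#9 T1 CAS(6→7) writes; counter now 7
#10 T0 CAS(5→6) fails; counter now 7
#11 T0 reads 7
#12 T0 CAS(7→8) writes; counter now 8
#13 T0 reads 8
#14 T0 CAS(8→9) writes; counter now 9
#15 T0 reads 9
#16 T0 CAS(9→10) writes; counter now 10
Mismatch at 10.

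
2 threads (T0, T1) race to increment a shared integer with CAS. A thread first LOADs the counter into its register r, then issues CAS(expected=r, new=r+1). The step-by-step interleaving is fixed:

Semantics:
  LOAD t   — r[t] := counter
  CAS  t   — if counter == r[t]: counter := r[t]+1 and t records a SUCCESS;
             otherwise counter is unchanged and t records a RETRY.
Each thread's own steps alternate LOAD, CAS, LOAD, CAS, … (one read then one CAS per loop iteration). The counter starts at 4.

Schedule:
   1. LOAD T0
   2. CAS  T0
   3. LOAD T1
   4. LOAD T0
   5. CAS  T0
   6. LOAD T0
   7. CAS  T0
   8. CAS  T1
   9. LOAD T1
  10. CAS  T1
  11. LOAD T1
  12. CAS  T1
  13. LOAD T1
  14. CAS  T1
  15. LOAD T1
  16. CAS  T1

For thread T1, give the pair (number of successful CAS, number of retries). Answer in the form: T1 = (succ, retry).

T1 = (4, 1)

#1 T0 reads 4
#2 T0 CAS(4→5) writes; counter now 5
#3 T1 reads 5
#4 T0 reads 5
#5 T0 CAS(5→6) writes; counter now 6
#6 T0 reads 6
#7 T0 CAS(6→7) writes; counter now 7
#8 T1 CAS(5→6) fails; counter now 7
#9 T1 reads 7
#10 T1 CAS(7→8) writes; counter now 8
#11 T1 reads 8
#12 T1 CAS(8→9) writes; counter now 9
#13 T1 reads 9
#14 T1 CAS(9→10) writes; counter now 10
#15 T1 reads 10
#16 T1 CAS(10→11) writes; counter now 11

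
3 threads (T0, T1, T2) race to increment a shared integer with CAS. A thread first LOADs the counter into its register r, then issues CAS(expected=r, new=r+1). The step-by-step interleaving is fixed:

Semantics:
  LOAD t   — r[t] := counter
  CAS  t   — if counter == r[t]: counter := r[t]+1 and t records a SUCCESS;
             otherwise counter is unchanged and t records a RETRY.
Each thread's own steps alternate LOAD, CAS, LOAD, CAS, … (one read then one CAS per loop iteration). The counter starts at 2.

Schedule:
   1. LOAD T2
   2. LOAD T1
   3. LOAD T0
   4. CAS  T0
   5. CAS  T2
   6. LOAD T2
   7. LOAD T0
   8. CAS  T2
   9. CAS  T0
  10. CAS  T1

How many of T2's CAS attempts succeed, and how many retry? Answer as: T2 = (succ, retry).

T2 LOAD — after: cnt=2, r=2 — load
T1 LOAD — after: cnt=2, r=2 — load
T0 LOAD — after: cnt=2, r=2 — load
T0 CAS — after: cnt=3, r=2 — ok
T2 CAS — after: cnt=3, r=2 — retry
T2 LOAD — after: cnt=3, r=3 — load
T0 LOAD — after: cnt=3, r=3 — load
T2 CAS — after: cnt=4, r=3 — ok
T0 CAS — after: cnt=4, r=3 — retry
T1 CAS — after: cnt=4, r=2 — retry

T2 = (1, 1)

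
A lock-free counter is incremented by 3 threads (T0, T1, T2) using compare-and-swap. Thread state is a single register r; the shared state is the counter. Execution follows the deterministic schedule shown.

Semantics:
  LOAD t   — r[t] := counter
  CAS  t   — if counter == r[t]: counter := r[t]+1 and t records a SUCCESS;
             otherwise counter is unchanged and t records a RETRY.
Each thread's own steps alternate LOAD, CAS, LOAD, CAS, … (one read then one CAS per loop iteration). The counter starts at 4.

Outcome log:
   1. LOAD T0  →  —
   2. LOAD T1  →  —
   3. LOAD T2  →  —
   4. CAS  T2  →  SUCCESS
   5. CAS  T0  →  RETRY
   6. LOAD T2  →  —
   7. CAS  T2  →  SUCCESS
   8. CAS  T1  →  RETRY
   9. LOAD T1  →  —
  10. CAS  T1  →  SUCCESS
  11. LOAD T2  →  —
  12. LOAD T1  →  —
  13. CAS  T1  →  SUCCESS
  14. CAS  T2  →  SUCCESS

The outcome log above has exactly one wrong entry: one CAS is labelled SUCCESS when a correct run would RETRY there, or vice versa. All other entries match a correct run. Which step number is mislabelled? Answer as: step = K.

Correct run:
1. LOAD T0 → mem=4 r[T0]=4 [LOAD]
2. LOAD T1 → mem=4 r[T1]=4 [LOAD]
3. LOAD T2 → mem=4 r[T2]=4 [LOAD]
4. CAS T2 → mem=5 r[T2]=4 [OK]
5. CAS T0 → mem=5 r[T0]=4 [RETRY]
6. LOAD T2 → mem=5 r[T2]=5 [LOAD]
7. CAS T2 → mem=6 r[T2]=5 [OK]
8. CAS T1 → mem=6 r[T1]=4 [RETRY]
9. LOAD T1 → mem=6 r[T1]=6 [LOAD]
10. CAS T1 → mem=7 r[T1]=6 [OK]
11. LOAD T2 → mem=7 r[T2]=7 [LOAD]
12. LOAD T1 → mem=7 r[T1]=7 [LOAD]
13. CAS T1 → mem=8 r[T1]=7 [OK]
14. CAS T2 → mem=8 r[T2]=7 [RETRY]
Flip is step 14.

step = 14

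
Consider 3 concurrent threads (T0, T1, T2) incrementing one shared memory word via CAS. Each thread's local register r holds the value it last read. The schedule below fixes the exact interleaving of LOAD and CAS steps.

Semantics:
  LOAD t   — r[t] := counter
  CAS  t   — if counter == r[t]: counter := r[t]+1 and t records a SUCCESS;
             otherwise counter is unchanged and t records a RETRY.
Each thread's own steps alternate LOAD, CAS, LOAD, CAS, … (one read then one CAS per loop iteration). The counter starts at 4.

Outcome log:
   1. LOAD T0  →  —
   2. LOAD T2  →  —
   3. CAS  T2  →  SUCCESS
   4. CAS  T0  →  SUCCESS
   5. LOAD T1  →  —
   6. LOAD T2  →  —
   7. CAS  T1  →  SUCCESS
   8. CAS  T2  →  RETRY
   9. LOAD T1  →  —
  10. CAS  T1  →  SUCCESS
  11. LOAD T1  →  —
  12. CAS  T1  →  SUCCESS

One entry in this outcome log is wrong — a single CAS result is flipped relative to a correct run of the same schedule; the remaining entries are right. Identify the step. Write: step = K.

step = 4

Re-executing:
step 1: T0 LOAD ⇒ load; ctr=4 reg=4
step 2: T2 LOAD ⇒ load; ctr=4 reg=4
step 3: T2 CAS ⇒ ok; ctr=5 reg=4
step 4: T0 CAS ⇒ retry; ctr=5 reg=4
step 5: T1 LOAD ⇒ load; ctr=5 reg=5
step 6: T2 LOAD ⇒ load; ctr=5 reg=5
step 7: T1 CAS ⇒ ok; ctr=6 reg=5
step 8: T2 CAS ⇒ retry; ctr=6 reg=5
step 9: T1 LOAD ⇒ load; ctr=6 reg=6
step 10: T1 CAS ⇒ ok; ctr=7 reg=6
step 11: T1 LOAD ⇒ load; ctr=7 reg=7
step 12: T1 CAS ⇒ ok; ctr=8 reg=7
Log disagrees first at step 4.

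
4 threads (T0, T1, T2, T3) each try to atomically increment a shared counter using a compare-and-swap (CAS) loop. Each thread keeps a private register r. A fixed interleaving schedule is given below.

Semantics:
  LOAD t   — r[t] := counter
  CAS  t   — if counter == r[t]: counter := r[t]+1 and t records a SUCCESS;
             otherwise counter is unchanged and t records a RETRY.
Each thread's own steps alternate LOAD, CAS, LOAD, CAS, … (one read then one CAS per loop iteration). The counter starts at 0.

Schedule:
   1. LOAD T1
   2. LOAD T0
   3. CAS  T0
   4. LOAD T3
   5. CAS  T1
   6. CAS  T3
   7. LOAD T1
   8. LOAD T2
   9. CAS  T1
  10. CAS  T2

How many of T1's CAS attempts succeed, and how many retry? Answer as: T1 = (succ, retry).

T1 = (1, 1)

1. LOAD T1 → mem=0 r[T1]=0 [LOAD]
2. LOAD T0 → mem=0 r[T0]=0 [LOAD]
3. CAS T0 → mem=1 r[T0]=0 [OK]
4. LOAD T3 → mem=1 r[T3]=1 [LOAD]
5. CAS T1 → mem=1 r[T1]=0 [RETRY]
6. CAS T3 → mem=2 r[T3]=1 [OK]
7. LOAD T1 → mem=2 r[T1]=2 [LOAD]
8. LOAD T2 → mem=2 r[T2]=2 [LOAD]
9. CAS T1 → mem=3 r[T1]=2 [OK]
10. CAS T2 → mem=3 r[T2]=2 [RETRY]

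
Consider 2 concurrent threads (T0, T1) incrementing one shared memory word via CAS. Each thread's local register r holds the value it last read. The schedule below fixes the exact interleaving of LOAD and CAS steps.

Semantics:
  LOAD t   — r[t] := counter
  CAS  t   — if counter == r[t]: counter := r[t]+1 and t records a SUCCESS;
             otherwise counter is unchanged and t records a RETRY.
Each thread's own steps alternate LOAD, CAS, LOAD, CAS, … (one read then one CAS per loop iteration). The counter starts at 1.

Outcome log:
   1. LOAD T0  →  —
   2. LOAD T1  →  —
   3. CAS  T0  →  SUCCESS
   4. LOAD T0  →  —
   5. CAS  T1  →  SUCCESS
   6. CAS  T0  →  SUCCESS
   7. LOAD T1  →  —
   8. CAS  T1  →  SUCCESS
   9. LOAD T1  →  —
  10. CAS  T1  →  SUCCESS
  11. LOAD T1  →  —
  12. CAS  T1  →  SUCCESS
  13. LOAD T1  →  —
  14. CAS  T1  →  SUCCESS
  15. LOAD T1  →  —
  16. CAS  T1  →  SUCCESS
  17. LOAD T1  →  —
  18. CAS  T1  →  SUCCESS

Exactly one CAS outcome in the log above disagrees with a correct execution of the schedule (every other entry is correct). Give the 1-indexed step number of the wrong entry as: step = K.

step = 5

Correct run:
#1 T0 reads 1
#2 T1 reads 1
#3 T0 CAS(1→2) writes; counter now 2
#4 T0 reads 2
#5 T1 CAS(1→2) fails; counter now 2
#6 T0 CAS(2→3) writes; counter now 3
#7 T1 reads 3
#8 T1 CAS(3→4) writes; counter now 4
#9 T1 reads 4
#10 T1 CAS(4→5) writes; counter now 5
#11 T1 reads 5
#12 T1 CAS(5→6) writes; counter now 6
#13 T1 reads 6
#14 T1 CAS(6→7) writes; counter now 7
#15 T1 reads 7
#16 T1 CAS(7→8) writes; counter now 8
#17 T1 reads 8
#18 T1 CAS(8→9) writes; counter now 9
Log disagrees first at step 5.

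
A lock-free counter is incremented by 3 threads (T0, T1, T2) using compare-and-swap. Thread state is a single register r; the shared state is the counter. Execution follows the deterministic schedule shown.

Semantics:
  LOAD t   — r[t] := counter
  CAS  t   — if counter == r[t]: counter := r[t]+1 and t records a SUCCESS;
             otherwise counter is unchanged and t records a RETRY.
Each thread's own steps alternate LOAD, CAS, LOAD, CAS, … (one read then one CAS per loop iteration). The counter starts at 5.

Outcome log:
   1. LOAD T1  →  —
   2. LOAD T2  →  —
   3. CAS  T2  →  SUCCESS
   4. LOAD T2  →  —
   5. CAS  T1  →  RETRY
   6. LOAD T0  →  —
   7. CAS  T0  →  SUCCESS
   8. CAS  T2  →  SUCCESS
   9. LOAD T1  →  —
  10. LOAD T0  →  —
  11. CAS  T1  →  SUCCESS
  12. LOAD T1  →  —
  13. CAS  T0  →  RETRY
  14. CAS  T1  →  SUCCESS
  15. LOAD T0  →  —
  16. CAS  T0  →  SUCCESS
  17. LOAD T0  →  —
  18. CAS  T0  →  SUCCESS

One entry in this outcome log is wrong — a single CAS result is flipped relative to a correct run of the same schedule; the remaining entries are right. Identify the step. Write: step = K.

step = 8

Re-executing:
#1 T1 reads 5
#2 T2 reads 5
#3 T2 CAS(5→6) writes; counter now 6
#4 T2 reads 6
#5 T1 CAS(5→6) fails; counter now 6
#6 T0 reads 6
#7 T0 CAS(6→7) writes; counter now 7
#8 T2 CAS(6→7) fails; counter now 7
#9 T1 reads 7
#10 T0 reads 7
#11 T1 CAS(7→8) writes; counter now 8
#12 T1 reads 8
#13 T0 CAS(7→8) fails; counter now 8
#14 T1 CAS(8→9) writes; counter now 9
#15 T0 reads 9
#16 T0 CAS(9→10) writes; counter now 10
#17 T0 reads 10
#18 T0 CAS(10→11) writes; counter now 11
Log disagrees first at step 8.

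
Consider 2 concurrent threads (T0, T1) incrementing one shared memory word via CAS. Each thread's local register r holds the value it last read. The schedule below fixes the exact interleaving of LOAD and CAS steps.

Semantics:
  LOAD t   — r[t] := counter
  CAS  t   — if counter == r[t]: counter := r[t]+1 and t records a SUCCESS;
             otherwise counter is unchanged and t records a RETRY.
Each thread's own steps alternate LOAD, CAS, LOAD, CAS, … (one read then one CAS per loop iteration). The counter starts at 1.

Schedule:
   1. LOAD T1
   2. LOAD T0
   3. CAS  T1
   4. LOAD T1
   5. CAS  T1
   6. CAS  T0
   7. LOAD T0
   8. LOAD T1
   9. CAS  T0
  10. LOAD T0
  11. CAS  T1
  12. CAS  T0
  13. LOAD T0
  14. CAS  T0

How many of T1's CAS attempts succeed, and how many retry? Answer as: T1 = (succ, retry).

   1) LOAD T1:  M=1  r_T1=1
   2) LOAD T0:  M=1  r_T0=1
   3) CAS  T1:  M=2  r_T1=1 ✓
   4) LOAD T1:  M=2  r_T1=2
   5) CAS  T1:  M=3  r_T1=2 ✓
   6) CAS  T0:  M=3  r_T0=1 ✗
   7) LOAD T0:  M=3  r_T0=3
   8) LOAD T1:  M=3  r_T1=3
   9) CAS  T0:  M=4  r_T0=3 ✓
  10) LOAD T0:  M=4  r_T0=4
  11) CAS  T1:  M=4  r_T1=3 ✗
  12) CAS  T0:  M=5  r_T0=4 ✓
  13) LOAD T0:  M=5  r_T0=5
  14) CAS  T0:  M=6  r_T0=5 ✓

T1 = (2, 1)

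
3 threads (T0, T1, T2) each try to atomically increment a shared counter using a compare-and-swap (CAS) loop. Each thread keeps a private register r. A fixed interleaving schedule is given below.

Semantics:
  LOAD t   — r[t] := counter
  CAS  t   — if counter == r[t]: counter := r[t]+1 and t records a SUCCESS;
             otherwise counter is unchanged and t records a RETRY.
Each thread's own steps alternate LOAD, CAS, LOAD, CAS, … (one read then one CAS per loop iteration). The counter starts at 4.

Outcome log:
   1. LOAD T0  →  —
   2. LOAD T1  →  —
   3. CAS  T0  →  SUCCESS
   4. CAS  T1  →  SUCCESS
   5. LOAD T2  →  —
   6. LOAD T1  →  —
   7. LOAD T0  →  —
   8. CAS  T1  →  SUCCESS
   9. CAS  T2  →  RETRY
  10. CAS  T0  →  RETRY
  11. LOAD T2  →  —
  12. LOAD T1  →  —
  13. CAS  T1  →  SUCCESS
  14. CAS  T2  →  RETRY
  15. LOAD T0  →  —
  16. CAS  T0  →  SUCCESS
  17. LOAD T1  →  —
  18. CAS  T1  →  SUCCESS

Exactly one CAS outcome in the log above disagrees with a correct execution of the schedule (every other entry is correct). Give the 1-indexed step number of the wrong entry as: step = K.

Correct run:
T0 LOAD — after: cnt=4, r=4 — load
T1 LOAD — after: cnt=4, r=4 — load
T0 CAS — after: cnt=5, r=4 — ok
T1 CAS — after: cnt=5, r=4 — retry
T2 LOAD — after: cnt=5, r=5 — load
T1 LOAD — after: cnt=5, r=5 — load
T0 LOAD — after: cnt=5, r=5 — load
T1 CAS — after: cnt=6, r=5 — ok
T2 CAS — after: cnt=6, r=5 — retry
T0 CAS — after: cnt=6, r=5 — retry
T2 LOAD — after: cnt=6, r=6 — load
T1 LOAD — after: cnt=6, r=6 — load
T1 CAS — after: cnt=7, r=6 — ok
T2 CAS — after: cnt=7, r=6 — retry
T0 LOAD — after: cnt=7, r=7 — load
T0 CAS — after: cnt=8, r=7 — ok
T1 LOAD — after: cnt=8, r=8 — load
T1 CAS — after: cnt=9, r=8 — ok
Mismatch at 4.

step = 4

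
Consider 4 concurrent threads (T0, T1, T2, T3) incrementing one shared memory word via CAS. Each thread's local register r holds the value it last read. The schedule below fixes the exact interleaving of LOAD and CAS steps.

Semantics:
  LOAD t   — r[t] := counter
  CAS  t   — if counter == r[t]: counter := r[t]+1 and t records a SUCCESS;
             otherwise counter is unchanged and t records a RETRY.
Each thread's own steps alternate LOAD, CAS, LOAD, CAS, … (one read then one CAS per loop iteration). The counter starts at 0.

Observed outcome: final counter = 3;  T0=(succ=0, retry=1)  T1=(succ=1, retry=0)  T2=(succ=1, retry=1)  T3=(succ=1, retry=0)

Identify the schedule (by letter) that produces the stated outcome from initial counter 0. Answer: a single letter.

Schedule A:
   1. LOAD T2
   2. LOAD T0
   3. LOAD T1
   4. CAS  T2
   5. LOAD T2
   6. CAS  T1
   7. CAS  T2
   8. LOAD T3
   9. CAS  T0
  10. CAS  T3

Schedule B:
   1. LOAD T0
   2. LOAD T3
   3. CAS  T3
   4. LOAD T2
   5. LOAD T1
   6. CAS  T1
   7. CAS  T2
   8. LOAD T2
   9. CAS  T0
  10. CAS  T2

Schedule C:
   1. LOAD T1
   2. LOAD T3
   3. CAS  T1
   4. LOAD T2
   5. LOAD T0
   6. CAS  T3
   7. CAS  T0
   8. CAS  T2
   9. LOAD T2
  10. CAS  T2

Tracing schedule B:
#1 T0 reads 0
#2 T3 reads 0
#3 T3 CAS(0→1) writes; counter now 1
#4 T2 reads 1
#5 T1 reads 1
#6 T1 CAS(1→2) writes; counter now 2
#7 T2 CAS(1→2) fails; counter now 2
#8 T2 reads 2
#9 T0 CAS(0→1) fails; counter now 2
#10 T2 CAS(2→3) writes; counter now 3

B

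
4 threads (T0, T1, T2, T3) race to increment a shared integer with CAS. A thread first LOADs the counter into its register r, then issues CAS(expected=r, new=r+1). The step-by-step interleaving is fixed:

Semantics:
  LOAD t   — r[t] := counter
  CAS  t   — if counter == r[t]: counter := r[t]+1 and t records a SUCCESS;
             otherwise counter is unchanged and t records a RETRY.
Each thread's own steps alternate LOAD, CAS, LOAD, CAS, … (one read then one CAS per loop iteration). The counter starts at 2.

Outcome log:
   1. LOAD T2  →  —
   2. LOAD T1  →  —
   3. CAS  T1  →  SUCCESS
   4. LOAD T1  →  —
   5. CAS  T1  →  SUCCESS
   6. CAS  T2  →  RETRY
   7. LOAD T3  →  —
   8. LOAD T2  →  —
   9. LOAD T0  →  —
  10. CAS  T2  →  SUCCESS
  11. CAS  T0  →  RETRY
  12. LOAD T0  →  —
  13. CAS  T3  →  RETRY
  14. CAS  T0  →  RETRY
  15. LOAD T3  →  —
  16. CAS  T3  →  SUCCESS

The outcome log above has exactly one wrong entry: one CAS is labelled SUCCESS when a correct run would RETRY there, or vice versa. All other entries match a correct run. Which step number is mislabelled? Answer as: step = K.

Re-executing:
T2 LOAD — after: cnt=2, r=2 — load
T1 LOAD — after: cnt=2, r=2 — load
T1 CAS — after: cnt=3, r=2 — ok
T1 LOAD — after: cnt=3, r=3 — load
T1 CAS — after: cnt=4, r=3 — ok
T2 CAS — after: cnt=4, r=2 — retry
T3 LOAD — after: cnt=4, r=4 — load
T2 LOAD — after: cnt=4, r=4 — load
T0 LOAD — after: cnt=4, r=4 — load
T2 CAS — after: cnt=5, r=4 — ok
T0 CAS — after: cnt=5, r=4 — retry
T0 LOAD — after: cnt=5, r=5 — load
T3 CAS — after: cnt=5, r=4 — retry
T0 CAS — after: cnt=6, r=5 — ok
T3 LOAD — after: cnt=6, r=6 — load
T3 CAS — after: cnt=7, r=6 — ok
Mismatch at 14.

step = 14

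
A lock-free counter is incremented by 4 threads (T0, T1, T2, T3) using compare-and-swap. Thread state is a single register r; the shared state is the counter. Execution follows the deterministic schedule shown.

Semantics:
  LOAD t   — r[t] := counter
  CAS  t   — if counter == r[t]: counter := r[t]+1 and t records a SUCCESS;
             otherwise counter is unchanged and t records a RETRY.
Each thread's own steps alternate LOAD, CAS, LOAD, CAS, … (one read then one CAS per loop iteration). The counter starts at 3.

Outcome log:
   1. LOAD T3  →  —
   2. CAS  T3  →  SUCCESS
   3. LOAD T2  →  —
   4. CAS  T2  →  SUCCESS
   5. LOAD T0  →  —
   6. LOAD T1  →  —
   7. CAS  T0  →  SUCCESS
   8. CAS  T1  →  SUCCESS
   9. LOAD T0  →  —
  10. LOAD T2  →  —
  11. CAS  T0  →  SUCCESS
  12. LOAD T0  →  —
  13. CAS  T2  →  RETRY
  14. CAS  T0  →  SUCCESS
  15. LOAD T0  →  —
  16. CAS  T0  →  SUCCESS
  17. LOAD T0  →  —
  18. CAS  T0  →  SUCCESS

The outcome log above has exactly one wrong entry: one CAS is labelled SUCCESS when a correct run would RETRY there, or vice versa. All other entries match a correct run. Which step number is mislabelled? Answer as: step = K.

step = 8

Correct run:
T3 LOAD — after: cnt=3, r=3 — load
T3 CAS — after: cnt=4, r=3 — ok
T2 LOAD — after: cnt=4, r=4 — load
T2 CAS — after: cnt=5, r=4 — ok
T0 LOAD — after: cnt=5, r=5 — load
T1 LOAD — after: cnt=5, r=5 — load
T0 CAS — after: cnt=6, r=5 — ok
T1 CAS — after: cnt=6, r=5 — retry
T0 LOAD — after: cnt=6, r=6 — load
T2 LOAD — after: cnt=6, r=6 — load
T0 CAS — after: cnt=7, r=6 — ok
T0 LOAD — after: cnt=7, r=7 — load
T2 CAS — after: cnt=7, r=6 — retry
T0 CAS — after: cnt=8, r=7 — ok
T0 LOAD — after: cnt=8, r=8 — load
T0 CAS — after: cnt=9, r=8 — ok
T0 LOAD — after: cnt=9, r=9 — load
T0 CAS — after: cnt=10, r=9 — ok
Flip is step 8.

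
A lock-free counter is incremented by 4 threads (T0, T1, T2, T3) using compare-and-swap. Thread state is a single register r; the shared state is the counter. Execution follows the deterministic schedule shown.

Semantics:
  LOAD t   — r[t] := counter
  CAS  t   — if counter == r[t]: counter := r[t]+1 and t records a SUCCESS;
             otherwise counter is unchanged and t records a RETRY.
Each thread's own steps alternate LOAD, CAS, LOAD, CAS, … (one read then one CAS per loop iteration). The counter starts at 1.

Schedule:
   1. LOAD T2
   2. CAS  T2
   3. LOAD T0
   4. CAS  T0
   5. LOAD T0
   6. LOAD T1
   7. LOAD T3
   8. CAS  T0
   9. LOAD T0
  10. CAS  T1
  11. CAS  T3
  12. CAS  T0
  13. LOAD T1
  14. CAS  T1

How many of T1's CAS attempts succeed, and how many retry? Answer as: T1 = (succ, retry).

   1) LOAD T2:  M=1  r_T2=1
   2) CAS  T2:  M=2  r_T2=1 ✓
   3) LOAD T0:  M=2  r_T0=2
   4) CAS  T0:  M=3  r_T0=2 ✓
   5) LOAD T0:  M=3  r_T0=3
   6) LOAD T1:  M=3  r_T1=3
   7) LOAD T3:  M=3  r_T3=3
   8) CAS  T0:  M=4  r_T0=3 ✓
   9) LOAD T0:  M=4  r_T0=4
  10) CAS  T1:  M=4  r_T1=3 ✗
  11) CAS  T3:  M=4  r_T3=3 ✗
  12) CAS  T0:  M=5  r_T0=4 ✓
  13) LOAD T1:  M=5  r_T1=5
  14) CAS  T1:  M=6  r_T1=5 ✓

T1 = (1, 1)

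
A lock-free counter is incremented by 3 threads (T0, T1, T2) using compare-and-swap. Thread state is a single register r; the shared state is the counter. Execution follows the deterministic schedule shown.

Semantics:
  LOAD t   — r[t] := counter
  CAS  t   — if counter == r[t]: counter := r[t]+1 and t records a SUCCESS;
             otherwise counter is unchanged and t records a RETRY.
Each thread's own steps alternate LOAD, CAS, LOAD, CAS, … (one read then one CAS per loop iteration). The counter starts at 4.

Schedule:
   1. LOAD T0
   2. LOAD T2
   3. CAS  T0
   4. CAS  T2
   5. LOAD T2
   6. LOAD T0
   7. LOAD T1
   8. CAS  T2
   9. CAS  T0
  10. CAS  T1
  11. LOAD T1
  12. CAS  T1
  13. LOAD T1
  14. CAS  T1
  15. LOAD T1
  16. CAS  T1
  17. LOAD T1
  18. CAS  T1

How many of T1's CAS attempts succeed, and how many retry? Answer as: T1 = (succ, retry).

step 1: T0 LOAD ⇒ load; ctr=4 reg=4
step 2: T2 LOAD ⇒ load; ctr=4 reg=4
step 3: T0 CAS ⇒ ok; ctr=5 reg=4
step 4: T2 CAS ⇒ retry; ctr=5 reg=4
step 5: T2 LOAD ⇒ load; ctr=5 reg=5
step 6: T0 LOAD ⇒ load; ctr=5 reg=5
step 7: T1 LOAD ⇒ load; ctr=5 reg=5
step 8: T2 CAS ⇒ ok; ctr=6 reg=5
step 9: T0 CAS ⇒ retry; ctr=6 reg=5
step 10: T1 CAS ⇒ retry; ctr=6 reg=5
step 11: T1 LOAD ⇒ load; ctr=6 reg=6
step 12: T1 CAS ⇒ ok; ctr=7 reg=6
step 13: T1 LOAD ⇒ load; ctr=7 reg=7
step 14: T1 CAS ⇒ ok; ctr=8 reg=7
step 15: T1 LOAD ⇒ load; ctr=8 reg=8
step 16: T1 CAS ⇒ ok; ctr=9 reg=8
step 17: T1 LOAD ⇒ load; ctr=9 reg=9
step 18: T1 CAS ⇒ ok; ctr=10 reg=9

T1 = (4, 1)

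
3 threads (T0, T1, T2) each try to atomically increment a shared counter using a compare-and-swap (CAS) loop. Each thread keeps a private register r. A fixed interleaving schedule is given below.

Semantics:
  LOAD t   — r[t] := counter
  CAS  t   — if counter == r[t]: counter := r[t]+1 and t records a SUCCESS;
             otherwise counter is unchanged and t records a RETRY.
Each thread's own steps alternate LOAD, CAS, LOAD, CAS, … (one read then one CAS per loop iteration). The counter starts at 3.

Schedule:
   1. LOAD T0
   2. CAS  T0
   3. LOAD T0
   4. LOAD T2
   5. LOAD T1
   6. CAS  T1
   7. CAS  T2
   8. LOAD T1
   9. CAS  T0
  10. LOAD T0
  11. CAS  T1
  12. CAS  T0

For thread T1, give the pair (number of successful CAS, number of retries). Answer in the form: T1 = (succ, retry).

T1 = (2, 0)

#1 T0 reads 3
#2 T0 CAS(3→4) writes; counter now 4
#3 T0 reads 4
#4 T2 reads 4
#5 T1 reads 4
#6 T1 CAS(4→5) writes; counter now 5
#7 T2 CAS(4→5) fails; counter now 5
#8 T1 reads 5
#9 T0 CAS(4→5) fails; counter now 5
#10 T0 reads 5
#11 T1 CAS(5→6) writes; counter now 6
#12 T0 CAS(5→6) fails; counter now 6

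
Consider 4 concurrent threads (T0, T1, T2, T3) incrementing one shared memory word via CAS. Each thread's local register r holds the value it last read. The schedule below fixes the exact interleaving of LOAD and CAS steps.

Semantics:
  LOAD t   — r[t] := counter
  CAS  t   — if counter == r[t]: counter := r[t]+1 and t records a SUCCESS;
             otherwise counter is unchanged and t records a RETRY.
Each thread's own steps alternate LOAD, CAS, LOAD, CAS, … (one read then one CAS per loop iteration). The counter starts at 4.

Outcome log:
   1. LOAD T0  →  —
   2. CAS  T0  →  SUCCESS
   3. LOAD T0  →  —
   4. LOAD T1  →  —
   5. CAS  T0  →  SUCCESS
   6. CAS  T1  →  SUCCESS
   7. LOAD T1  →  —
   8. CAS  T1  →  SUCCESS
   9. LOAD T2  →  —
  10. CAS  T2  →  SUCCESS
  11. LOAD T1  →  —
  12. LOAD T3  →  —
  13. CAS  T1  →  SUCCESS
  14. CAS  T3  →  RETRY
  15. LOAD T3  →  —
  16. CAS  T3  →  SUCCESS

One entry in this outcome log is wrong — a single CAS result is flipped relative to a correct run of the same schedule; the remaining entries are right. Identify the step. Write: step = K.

step = 6

Re-executing:
1. LOAD T0 → mem=4 r[T0]=4 [LOAD]
2. CAS T0 → mem=5 r[T0]=4 [OK]
3. LOAD T0 → mem=5 r[T0]=5 [LOAD]
4. LOAD T1 → mem=5 r[T1]=5 [LOAD]
5. CAS T0 → mem=6 r[T0]=5 [OK]
6. CAS T1 → mem=6 r[T1]=5 [RETRY]
7. LOAD T1 → mem=6 r[T1]=6 [LOAD]
8. CAS T1 → mem=7 r[T1]=6 [OK]
9. LOAD T2 → mem=7 r[T2]=7 [LOAD]
10. CAS T2 → mem=8 r[T2]=7 [OK]
11. LOAD T1 → mem=8 r[T1]=8 [LOAD]
12. LOAD T3 → mem=8 r[T3]=8 [LOAD]
13. CAS T1 → mem=9 r[T1]=8 [OK]
14. CAS T3 → mem=9 r[T3]=8 [RETRY]
15. LOAD T3 → mem=9 r[T3]=9 [LOAD]
16. CAS T3 → mem=10 r[T3]=9 [OK]
Mismatch at 6.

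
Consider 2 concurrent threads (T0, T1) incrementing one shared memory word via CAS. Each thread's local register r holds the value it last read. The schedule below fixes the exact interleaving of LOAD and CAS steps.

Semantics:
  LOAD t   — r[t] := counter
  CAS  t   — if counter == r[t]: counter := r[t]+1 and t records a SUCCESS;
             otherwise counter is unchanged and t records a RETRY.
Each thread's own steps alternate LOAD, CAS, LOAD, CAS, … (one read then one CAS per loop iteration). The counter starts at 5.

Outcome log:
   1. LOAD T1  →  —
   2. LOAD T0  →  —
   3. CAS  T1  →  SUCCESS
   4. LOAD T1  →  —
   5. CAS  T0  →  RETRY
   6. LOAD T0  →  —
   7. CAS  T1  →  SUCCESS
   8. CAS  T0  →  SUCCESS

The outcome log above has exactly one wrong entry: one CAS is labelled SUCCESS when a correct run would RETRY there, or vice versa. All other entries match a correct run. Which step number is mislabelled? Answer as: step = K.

step = 8

Correct run:
T1 LOAD — after: cnt=5, r=5 — load
T0 LOAD — after: cnt=5, r=5 — load
T1 CAS — after: cnt=6, r=5 — ok
T1 LOAD — after: cnt=6, r=6 — load
T0 CAS — after: cnt=6, r=5 — retry
T0 LOAD — after: cnt=6, r=6 — load
T1 CAS — after: cnt=7, r=6 — ok
T0 CAS — after: cnt=7, r=6 — retry
Flip is step 8.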